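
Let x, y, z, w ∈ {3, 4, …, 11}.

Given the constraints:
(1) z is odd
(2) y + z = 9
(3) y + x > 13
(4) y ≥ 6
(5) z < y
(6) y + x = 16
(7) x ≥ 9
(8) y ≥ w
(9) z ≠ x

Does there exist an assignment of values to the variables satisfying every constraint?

Setting (x, y, z, w) = (10, 6, 3, 4) satisfies everything: constraint 2: y + z = 9; constraint 3: y + x = 16, and the others follow.

Satisfiable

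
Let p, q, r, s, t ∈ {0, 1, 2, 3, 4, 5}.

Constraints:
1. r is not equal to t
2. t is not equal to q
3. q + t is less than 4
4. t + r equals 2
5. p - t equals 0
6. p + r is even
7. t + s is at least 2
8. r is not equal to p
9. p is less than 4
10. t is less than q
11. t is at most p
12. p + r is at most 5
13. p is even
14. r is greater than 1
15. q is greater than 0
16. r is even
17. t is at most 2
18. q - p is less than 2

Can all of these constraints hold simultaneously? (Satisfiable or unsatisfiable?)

Setting (p, q, r, s, t) = (0, 1, 2, 5, 0) satisfies everything: constraint 3: q + t = 1; constraint 4: t + r = 2; constraint 5: p - t = 0, and the others follow.

Satisfiable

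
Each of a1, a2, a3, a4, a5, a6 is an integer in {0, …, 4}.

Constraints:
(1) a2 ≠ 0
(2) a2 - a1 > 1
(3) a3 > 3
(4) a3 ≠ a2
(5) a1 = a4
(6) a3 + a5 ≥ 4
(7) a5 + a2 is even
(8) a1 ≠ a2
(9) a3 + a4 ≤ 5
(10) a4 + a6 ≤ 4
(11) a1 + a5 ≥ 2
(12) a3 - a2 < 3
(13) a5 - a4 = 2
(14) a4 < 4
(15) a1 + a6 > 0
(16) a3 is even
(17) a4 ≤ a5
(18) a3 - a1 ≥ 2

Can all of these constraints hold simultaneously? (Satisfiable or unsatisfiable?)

Satisfiable

Take a1 = 0, a2 = 2, a3 = 4, a4 = 0, a5 = 2, a6 = 2. Then constraint 2: a2 - a1 = 2; constraint 6: a3 + a5 = 6, and every other listed constraint is also met.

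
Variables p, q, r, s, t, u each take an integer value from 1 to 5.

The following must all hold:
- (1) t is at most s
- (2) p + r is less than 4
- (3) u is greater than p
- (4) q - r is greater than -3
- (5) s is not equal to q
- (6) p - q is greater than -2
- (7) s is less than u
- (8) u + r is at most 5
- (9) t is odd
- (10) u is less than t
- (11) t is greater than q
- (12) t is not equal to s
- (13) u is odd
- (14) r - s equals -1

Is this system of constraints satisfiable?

Constraints 1, 7, and 10 give u < t, t ≤ s, s < u. Chaining: u < t ≤ s < u, which forces u < u — impossible.

Unsatisfiable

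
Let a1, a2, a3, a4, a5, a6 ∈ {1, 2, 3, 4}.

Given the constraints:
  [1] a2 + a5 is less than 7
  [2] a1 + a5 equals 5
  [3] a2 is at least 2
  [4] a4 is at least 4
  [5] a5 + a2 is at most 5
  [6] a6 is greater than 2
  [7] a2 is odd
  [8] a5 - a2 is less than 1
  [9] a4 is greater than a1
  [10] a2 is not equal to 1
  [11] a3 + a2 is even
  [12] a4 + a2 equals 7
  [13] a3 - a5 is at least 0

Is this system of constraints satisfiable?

Satisfiable

The assignment a1 = 3, a2 = 3, a3 = 3, a4 = 4, a5 = 2, a6 = 3 works:
  constraint 1 holds since a2 + a5 = 5.
  constraint 2 holds since a1 + a5 = 5.
The rest check out directly.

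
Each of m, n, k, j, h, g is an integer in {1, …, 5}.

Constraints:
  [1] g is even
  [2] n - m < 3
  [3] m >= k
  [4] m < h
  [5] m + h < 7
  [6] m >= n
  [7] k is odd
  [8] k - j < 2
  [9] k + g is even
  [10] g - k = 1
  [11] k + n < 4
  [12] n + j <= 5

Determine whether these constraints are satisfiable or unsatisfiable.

Unsatisfiable

Constraint 7 makes k odd and constraint 1 makes g even, so k + g must be odd. Constraint 9 says k + g is even — contradiction.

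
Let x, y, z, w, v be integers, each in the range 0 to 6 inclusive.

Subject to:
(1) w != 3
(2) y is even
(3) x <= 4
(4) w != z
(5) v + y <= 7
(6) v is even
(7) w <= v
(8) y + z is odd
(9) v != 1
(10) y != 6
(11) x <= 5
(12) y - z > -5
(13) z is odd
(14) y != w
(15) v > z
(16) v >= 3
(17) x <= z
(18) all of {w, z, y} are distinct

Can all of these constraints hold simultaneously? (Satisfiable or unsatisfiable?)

Satisfiable

Try x = 3, y = 0, z = 3, w = 1, v = 4.
Check constraint 5: v + y = 4; constraint 12: y - z = -3. The remaining constraints are straightforward to verify.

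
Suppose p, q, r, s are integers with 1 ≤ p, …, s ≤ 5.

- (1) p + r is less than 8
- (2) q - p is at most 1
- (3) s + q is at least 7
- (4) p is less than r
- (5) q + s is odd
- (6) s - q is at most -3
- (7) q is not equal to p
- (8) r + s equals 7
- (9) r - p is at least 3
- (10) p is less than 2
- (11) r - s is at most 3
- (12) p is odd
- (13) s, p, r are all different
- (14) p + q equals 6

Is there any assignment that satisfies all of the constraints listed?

Unsatisfiable

Constraints 2, 6, 9, and 11 give s − r ≥ -3, r − p ≥ 3, p − q ≥ -1, q − s ≥ 3.
Adding all 4 inequalities: the left sides telescope to 0, and the right sides sum to (-3) + 3 + (-1) + 3 = 2. So 0 ≥ 2, which is false.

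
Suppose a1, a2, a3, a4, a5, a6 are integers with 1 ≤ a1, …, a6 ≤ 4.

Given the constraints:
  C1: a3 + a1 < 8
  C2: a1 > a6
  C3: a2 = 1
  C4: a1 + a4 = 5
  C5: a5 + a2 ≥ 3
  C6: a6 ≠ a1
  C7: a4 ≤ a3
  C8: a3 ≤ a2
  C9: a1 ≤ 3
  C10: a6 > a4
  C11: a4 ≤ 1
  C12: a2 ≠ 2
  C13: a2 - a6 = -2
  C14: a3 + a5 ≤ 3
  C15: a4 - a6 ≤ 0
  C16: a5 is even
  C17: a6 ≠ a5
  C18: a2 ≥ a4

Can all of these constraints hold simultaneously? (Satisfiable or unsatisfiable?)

Unsatisfiable

From constraint 9: a1 ≤ 3. From constraint 11: a4 ≤ 1. Hence a1 + a4 ≤ 4. But constraint 4 requires a1 + a4 = 5, and 5 > 4. Contradiction.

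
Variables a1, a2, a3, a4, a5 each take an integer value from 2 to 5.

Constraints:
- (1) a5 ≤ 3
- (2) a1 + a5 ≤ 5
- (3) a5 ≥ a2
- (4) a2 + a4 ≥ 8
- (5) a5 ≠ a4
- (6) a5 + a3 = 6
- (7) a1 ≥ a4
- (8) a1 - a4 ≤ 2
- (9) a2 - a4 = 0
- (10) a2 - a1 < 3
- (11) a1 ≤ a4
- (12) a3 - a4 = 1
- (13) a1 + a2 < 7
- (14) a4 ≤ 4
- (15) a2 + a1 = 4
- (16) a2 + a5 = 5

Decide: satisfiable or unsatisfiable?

From constraints 1 and 3: a2 ≤ a5 ≤ 3. From constraint 14: a4 ≤ 4. Hence a2 + a4 ≤ 7. But constraint 4 requires a2 + a4 ≥ 8, and 8 > 7. Contradiction.

Unsatisfiable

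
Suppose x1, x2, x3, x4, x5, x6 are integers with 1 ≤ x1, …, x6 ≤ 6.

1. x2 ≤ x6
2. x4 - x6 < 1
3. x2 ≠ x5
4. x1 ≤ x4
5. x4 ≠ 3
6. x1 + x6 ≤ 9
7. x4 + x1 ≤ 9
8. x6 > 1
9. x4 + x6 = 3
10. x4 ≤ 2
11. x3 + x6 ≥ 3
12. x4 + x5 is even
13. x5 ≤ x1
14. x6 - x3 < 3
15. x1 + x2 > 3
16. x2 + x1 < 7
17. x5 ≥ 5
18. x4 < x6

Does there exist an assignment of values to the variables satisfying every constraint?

From constraints 13 and 17: x1 ≥ x5 and x5 ≥ 5, so x1 ≥ 5. From constraints 4 and 10: x1 ≤ x4 and x4 ≤ 2, so x1 ≤ 2. But 2 < 5, so no value of x1 works.

Unsatisfiable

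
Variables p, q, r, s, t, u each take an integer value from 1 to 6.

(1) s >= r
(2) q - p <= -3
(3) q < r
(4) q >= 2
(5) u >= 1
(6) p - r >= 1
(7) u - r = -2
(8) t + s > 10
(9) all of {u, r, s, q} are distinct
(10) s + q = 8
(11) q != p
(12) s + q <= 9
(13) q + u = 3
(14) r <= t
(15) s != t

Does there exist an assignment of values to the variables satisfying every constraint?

Setting (p, q, r, s, t, u) = (5, 2, 3, 6, 5, 1) satisfies everything: constraint 2: q - p = -3; constraint 6: p - r = 2, and the others follow.

Satisfiable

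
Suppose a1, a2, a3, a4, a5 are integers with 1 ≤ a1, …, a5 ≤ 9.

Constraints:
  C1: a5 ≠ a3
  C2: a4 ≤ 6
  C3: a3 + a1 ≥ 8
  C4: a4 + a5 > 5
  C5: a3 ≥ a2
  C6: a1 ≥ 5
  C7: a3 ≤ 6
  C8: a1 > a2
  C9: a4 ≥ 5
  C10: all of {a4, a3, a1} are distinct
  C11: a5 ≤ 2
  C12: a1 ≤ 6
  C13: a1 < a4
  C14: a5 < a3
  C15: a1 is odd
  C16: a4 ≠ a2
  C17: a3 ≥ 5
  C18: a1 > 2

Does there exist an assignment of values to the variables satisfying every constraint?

Unsatisfiable

Constraints 2, 6, 7, 9, 12, and 17 confine each of a4, a3, a1 to the 2 values {5, 6}.
Constraint 10 requires all 3 of them to be distinct, but only 2 values are available — impossible by the pigeonhole principle.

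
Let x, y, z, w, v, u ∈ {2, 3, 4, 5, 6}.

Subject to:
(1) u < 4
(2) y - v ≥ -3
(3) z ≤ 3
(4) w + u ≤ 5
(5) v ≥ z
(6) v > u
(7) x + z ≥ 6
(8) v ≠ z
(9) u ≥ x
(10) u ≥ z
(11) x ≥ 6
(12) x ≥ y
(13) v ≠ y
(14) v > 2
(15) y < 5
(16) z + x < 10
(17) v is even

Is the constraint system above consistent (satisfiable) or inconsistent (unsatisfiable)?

Unsatisfiable

From constraints 9 and 11: u ≥ x and x ≥ 6, so u ≥ 6. From constraint 1: u ≤ 3. But 3 < 6, so no value of u works.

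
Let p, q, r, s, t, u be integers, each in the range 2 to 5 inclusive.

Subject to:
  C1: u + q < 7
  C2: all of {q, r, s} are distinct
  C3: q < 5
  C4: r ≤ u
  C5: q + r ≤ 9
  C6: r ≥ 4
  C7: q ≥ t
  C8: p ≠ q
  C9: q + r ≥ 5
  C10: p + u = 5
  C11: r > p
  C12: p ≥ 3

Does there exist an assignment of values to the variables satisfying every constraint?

Unsatisfiable

From constraint 12: p ≥ 3. From constraints 4 and 6: u ≥ r ≥ 4. Hence p + u ≥ 7. But constraint 10 requires p + u = 5, and 5 < 7. Contradiction.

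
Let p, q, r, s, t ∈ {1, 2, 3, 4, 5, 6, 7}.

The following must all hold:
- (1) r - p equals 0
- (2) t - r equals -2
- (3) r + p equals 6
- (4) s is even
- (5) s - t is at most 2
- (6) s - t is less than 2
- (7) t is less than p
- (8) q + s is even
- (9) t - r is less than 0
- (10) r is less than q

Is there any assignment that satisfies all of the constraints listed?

Satisfiable

Take p = 3, q = 4, r = 3, s = 2, t = 1. Then constraint 1: r - p = 0; constraint 2: t - r = -2, and every other listed constraint is also met.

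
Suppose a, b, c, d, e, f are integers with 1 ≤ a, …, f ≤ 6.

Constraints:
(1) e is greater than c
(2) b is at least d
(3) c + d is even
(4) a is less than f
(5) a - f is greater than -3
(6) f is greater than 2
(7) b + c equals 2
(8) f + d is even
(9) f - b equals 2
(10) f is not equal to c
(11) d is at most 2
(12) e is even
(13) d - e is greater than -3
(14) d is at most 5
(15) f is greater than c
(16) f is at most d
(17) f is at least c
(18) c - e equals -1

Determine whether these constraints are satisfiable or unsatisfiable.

From constraint 6: f ≥ 3. From constraints 11 and 16: f ≤ d and d ≤ 2, so f ≤ 2. But 2 < 3, so no value of f works.

Unsatisfiable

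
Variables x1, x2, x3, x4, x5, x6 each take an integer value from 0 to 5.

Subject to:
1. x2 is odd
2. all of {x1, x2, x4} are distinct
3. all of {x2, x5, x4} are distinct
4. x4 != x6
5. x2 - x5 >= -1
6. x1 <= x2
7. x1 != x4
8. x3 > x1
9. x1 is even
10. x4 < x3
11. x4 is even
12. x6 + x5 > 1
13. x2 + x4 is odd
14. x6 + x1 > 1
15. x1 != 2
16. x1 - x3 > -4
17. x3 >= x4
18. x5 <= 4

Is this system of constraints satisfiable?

Satisfiable

One satisfying assignment is x1 = 0, x2 = 1, x3 = 3, x4 = 2, x5 = 0, x6 = 3.
For the less obvious constraints — constraint 5: x2 - x5 = 1; constraint 12: x6 + x5 = 3 — and the others hold by inspection.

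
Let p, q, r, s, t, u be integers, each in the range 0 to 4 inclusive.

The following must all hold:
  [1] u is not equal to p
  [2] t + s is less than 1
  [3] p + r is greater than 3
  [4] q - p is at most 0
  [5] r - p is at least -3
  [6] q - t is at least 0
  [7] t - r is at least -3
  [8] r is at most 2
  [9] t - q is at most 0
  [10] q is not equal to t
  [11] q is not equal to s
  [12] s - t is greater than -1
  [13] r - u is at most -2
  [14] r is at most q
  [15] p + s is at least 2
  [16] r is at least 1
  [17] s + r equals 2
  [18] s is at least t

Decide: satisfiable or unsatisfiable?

Satisfiable

Take p = 3, q = 3, r = 2, s = 0, t = 0, u = 4. Then constraint 2: t + s = 0; constraint 3: p + r = 5, and every other listed constraint is also met.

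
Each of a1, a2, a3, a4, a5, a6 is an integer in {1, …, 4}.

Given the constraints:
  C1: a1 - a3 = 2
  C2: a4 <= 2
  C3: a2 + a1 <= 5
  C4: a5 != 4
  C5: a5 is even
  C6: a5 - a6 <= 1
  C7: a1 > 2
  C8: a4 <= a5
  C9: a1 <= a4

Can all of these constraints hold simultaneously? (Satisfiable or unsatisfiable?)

Unsatisfiable

From constraint 7: a1 ≥ 3. From constraints 2 and 9: a1 ≤ a4 and a4 ≤ 2, so a1 ≤ 2. But 2 < 3, so no value of a1 works.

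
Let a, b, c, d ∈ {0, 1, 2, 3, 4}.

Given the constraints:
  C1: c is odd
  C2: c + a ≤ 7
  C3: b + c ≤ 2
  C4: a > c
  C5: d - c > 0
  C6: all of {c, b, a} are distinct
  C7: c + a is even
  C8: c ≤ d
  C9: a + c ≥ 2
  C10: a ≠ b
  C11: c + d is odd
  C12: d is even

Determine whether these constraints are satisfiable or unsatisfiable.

Satisfiable

One satisfying assignment is a = 3, b = 0, c = 1, d = 4.
For the less obvious constraints — constraint 2: c + a = 4; constraint 3: b + c = 1 — and the others hold by inspection.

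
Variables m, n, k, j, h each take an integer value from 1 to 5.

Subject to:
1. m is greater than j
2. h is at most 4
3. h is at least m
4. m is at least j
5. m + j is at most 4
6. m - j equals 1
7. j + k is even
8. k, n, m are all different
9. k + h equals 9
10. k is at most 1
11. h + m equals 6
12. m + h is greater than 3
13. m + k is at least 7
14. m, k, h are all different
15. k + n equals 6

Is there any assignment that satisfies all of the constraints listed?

Unsatisfiable

From constraints 2 and 3: m ≤ h ≤ 4. From constraint 10: k ≤ 1. Hence m + k ≤ 5. But constraint 13 requires m + k ≥ 7, and 7 > 5. Contradiction.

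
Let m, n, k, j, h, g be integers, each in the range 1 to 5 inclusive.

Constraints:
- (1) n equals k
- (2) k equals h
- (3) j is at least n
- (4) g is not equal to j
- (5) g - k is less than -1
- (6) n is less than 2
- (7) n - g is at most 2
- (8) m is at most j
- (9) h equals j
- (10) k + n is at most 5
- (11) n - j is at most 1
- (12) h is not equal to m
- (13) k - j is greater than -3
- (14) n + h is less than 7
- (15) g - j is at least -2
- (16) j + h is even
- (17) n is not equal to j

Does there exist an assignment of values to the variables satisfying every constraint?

Unsatisfiable

From constraints 1, 2, and 9, n = k = h = j, so n = j. But constraint 17 says n ≠ j. Contradiction.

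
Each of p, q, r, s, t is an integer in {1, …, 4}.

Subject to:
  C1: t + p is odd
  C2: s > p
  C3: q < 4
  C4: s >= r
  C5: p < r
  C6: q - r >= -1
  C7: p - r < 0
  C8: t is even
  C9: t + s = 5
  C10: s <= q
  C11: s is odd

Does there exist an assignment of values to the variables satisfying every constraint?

Satisfiable

Setting (p, q, r, s, t) = (1, 3, 2, 3, 2) satisfies everything: constraint 6: q - r = 1; constraint 7: p - r = -1, and the others follow.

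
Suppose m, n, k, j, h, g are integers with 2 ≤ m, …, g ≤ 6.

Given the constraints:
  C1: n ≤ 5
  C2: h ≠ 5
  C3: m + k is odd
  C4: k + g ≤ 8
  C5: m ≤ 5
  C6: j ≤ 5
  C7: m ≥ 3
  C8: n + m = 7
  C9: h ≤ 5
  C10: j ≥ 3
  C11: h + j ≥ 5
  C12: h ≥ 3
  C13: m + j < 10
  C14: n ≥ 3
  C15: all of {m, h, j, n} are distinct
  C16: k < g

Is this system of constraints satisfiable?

Constraints 1, 5, 6, 7, 9, 10, 12, and 14 confine each of m, h, j, n to the 3 values {3, …, 5}.
Constraint 15 requires all 4 of them to be distinct, but only 3 values are available — impossible by the pigeonhole principle.

Unsatisfiable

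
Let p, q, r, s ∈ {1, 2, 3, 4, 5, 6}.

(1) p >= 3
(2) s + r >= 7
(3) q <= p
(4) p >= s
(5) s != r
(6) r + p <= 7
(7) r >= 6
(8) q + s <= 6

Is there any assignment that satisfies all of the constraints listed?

Unsatisfiable

From constraint 7: r ≥ 6. From constraint 1: p ≥ 3. Hence r + p ≥ 9. But constraint 6 requires r + p ≤ 7, and 7 < 9. Contradiction.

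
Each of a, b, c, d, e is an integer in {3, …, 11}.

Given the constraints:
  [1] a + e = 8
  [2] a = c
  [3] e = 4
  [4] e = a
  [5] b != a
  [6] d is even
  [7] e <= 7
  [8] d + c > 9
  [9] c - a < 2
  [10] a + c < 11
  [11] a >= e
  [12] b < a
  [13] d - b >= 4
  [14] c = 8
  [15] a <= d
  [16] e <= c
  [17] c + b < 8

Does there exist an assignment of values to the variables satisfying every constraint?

Constraint 3 fixes e = 4 and constraint 14 fixes c = 8. Constraints 2 and 4 give e = a = c, so e = c. But 4 ≠ 8 — contradiction.

Unsatisfiable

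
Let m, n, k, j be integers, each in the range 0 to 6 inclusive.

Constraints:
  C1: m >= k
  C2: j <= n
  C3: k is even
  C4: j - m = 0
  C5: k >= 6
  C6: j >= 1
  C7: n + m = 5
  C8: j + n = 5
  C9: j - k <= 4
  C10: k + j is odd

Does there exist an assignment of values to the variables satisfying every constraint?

Unsatisfiable

From constraints 2 and 6: n ≥ j ≥ 1. From constraints 1 and 5: m ≥ k ≥ 6. Hence n + m ≥ 7. But constraint 7 requires n + m = 5, and 5 < 7. Contradiction.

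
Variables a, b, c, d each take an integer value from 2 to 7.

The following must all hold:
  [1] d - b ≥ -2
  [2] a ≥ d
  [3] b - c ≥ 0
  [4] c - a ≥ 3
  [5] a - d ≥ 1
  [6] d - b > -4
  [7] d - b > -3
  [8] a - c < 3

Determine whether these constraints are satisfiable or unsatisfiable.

Unsatisfiable

Constraints 1, 3, 4, and 5 give b − c ≥ 0, c − a ≥ 3, a − d ≥ 1, d − b ≥ -2.
Adding all 4 inequalities: the left sides telescope to 0, and the right sides sum to 0 + 3 + 1 + (-2) = 2. So 0 ≥ 2, which is false.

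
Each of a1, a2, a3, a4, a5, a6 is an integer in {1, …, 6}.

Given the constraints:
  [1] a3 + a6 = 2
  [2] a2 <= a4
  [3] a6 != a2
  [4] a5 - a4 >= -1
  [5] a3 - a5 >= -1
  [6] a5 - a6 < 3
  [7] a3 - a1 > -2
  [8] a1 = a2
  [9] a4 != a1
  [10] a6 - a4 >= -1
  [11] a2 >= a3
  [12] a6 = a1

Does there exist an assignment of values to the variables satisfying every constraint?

From constraints 8 and 12, a6 = a1 = a2, so a6 = a2. But constraint 3 says a6 ≠ a2. Contradiction.

Unsatisfiable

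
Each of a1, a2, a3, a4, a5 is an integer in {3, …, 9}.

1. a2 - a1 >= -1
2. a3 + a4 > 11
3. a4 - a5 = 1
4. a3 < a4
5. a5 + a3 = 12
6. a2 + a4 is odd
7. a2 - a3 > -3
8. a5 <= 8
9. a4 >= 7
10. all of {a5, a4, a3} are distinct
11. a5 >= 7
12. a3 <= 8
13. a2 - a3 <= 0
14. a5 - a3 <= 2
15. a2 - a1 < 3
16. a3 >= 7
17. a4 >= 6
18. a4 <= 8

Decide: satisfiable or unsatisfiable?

Unsatisfiable

Constraints 8, 9, 11, 12, 16, and 18 confine each of a5, a4, a3 to the 2 values {7, 8}.
Constraint 10 requires all 3 of them to be distinct, but only 2 values are available — impossible by the pigeonhole principle.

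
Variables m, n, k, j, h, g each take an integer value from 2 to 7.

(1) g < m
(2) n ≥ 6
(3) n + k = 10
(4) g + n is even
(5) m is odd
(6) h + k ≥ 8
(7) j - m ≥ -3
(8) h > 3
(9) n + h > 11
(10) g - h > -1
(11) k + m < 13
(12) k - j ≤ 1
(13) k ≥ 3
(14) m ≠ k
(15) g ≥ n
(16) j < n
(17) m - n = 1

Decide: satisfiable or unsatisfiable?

One satisfying assignment is m = 7, n = 6, k = 4, j = 4, h = 6, g = 6.
For the less obvious constraints — constraint 3: n + k = 10; constraint 6: h + k = 10 — and the others hold by inspection.

Satisfiable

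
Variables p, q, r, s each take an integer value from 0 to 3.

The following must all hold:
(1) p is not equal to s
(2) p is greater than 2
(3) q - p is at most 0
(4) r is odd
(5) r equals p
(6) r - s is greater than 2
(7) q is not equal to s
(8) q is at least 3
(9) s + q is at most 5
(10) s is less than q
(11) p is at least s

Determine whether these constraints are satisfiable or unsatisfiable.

Try p = 3, q = 3, r = 3, s = 0.
Check constraint 3: q - p = 0; constraint 6: r - s = 3; constraint 9: s + q = 3. The remaining constraints are straightforward to verify.

Satisfiable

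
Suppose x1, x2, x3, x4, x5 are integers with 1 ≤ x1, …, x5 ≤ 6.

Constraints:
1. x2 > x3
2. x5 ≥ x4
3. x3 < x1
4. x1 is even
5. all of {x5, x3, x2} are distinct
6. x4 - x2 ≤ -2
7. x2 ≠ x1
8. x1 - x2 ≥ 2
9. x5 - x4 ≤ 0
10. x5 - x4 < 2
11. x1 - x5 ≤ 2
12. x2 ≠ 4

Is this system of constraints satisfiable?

Constraints 6, 8, 9, and 11 give x4 − x5 ≥ 0, x5 − x1 ≥ -2, x1 − x2 ≥ 2, x2 − x4 ≥ 2.
Adding all 4 inequalities: the left sides telescope to 0, and the right sides sum to 0 + (-2) + 2 + 2 = 2. So 0 ≥ 2, which is false.

Unsatisfiable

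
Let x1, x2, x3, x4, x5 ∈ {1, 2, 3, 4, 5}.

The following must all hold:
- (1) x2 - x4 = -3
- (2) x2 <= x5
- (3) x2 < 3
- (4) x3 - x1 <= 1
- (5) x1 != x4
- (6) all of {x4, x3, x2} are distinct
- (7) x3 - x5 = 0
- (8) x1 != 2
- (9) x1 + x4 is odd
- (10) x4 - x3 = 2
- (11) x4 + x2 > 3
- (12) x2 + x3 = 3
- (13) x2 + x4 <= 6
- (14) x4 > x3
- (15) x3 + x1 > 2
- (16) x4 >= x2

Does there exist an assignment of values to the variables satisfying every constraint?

Satisfiable

Take x1 = 1, x2 = 1, x3 = 2, x4 = 4, x5 = 2. Then constraint 1: x2 - x4 = -3; constraint 4: x3 - x1 = 1; constraint 7: x3 - x5 = 0, and every other listed constraint is also met.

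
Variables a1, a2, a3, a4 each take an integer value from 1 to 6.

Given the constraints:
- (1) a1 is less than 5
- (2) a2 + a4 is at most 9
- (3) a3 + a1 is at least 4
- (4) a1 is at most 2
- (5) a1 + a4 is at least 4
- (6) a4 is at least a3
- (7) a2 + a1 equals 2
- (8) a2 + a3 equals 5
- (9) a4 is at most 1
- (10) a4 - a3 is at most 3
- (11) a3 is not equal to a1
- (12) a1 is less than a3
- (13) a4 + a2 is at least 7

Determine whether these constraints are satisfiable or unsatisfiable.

From constraints 6 and 9: a3 ≤ a4 ≤ 1. From constraint 4: a1 ≤ 2. Hence a3 + a1 ≤ 3. But constraint 3 requires a3 + a1 ≥ 4, and 4 > 3. Contradiction.

Unsatisfiable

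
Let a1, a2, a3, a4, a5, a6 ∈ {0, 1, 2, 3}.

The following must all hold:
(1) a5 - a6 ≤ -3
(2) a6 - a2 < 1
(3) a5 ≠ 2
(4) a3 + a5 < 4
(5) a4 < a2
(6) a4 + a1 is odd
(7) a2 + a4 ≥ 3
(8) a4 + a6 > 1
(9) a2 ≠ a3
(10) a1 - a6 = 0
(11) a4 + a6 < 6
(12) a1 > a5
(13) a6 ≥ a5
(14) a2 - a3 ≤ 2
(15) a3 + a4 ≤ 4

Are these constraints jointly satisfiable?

Setting (a1, a2, a3, a4, a5, a6) = (3, 3, 2, 0, 0, 3) satisfies everything: constraint 1: a5 - a6 = -3; constraint 2: a6 - a2 = 0; constraint 4: a3 + a5 = 2, and the others follow.

Satisfiable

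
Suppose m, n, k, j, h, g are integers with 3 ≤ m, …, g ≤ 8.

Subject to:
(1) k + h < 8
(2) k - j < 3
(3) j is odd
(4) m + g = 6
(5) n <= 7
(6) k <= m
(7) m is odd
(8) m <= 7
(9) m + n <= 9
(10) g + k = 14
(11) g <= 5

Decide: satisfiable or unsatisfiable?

Unsatisfiable

From constraint 11: g ≤ 5. From constraints 6 and 8: k ≤ m ≤ 7. Hence g + k ≤ 12. But constraint 10 requires g + k = 14, and 14 > 12. Contradiction.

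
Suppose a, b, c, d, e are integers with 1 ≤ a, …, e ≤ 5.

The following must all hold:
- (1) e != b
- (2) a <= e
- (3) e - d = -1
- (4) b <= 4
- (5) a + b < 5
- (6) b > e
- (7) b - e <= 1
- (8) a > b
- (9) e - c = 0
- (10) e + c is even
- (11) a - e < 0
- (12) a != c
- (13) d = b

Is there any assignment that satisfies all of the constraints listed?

Unsatisfiable

Constraints 6, 8, and 11 give b < a, a < e, e < b. Chaining: b < a < e < b, which forces b < b — impossible.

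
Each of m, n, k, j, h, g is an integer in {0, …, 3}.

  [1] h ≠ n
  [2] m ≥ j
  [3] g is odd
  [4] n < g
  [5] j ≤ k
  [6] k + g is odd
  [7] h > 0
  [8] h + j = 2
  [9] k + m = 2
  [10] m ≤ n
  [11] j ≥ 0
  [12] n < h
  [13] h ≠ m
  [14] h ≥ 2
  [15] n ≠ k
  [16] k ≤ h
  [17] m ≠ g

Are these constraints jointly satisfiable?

Satisfiable

One satisfying assignment is m = 0, n = 1, k = 2, j = 0, h = 2, g = 3.
For the less obvious constraints — constraint 3: g = 3 is odd; constraint 8: h + j = 2; constraint 9: k + m = 2 — and the others hold by inspection.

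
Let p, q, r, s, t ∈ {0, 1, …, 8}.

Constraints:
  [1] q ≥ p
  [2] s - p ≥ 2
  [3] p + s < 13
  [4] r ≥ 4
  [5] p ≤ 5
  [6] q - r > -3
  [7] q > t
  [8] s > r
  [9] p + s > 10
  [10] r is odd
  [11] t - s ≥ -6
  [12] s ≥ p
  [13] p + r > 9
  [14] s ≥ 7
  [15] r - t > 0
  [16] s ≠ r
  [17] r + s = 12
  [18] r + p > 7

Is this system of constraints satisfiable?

Satisfiable

Setting (p, q, r, s, t) = (5, 5, 5, 7, 2) satisfies everything: constraint 2: s - p = 2; constraint 3: p + s = 12; constraint 6: q - r = 0, and the others follow.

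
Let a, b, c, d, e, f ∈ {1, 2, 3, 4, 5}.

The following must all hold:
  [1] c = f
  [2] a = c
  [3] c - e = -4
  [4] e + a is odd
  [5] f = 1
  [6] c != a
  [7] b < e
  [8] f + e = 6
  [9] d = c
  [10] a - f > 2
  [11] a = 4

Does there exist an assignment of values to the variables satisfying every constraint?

Constraint 11 fixes a = 4 and constraint 5 fixes f = 1. Constraints 1 and 2 give a = c = f, so a = f. But 4 ≠ 1 — contradiction.

Unsatisfiable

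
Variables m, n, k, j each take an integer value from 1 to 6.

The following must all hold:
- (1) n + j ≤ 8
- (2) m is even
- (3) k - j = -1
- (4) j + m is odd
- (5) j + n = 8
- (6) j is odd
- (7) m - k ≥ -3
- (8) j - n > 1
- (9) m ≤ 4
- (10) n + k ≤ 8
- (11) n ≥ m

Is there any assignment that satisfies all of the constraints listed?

Satisfiable

Take m = 2, n = 3, k = 4, j = 5. Then constraint 1: n + j = 8; constraint 3: k - j = -1; constraint 5: j + n = 8, and every other listed constraint is also met.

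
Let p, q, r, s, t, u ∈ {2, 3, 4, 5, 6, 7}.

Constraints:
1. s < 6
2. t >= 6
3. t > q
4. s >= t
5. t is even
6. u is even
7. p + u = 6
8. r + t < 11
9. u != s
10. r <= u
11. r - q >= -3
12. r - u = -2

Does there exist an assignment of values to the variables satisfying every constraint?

Unsatisfiable

From constraints 2 and 4: s ≥ t and t ≥ 6, so s ≥ 6. From constraint 1: s ≤ 5. But 5 < 6, so no value of s works.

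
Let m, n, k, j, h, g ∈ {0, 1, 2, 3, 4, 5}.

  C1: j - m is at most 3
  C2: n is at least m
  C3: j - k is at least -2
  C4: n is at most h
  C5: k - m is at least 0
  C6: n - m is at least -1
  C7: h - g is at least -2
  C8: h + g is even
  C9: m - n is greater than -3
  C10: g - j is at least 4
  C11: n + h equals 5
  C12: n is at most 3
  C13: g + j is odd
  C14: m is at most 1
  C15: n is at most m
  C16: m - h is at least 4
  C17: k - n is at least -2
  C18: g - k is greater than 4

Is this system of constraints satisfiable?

Unsatisfiable

Constraints 3, 6, 7, 10, 16, and 17 give n − m ≥ -1, m − h ≥ 4, h − g ≥ -2, g − j ≥ 4, j − k ≥ -2, k − n ≥ -2.
Adding all 6 inequalities: the left sides telescope to 0, and the right sides sum to (-1) + 4 + (-2) + 4 + (-2) + (-2) = 1. So 0 ≥ 1, which is false.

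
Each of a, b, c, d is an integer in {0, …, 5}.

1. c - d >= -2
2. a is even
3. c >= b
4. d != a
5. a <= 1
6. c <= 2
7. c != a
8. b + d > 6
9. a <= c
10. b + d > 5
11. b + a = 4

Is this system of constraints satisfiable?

From constraints 3 and 6: b ≤ c ≤ 2. From constraint 5: a ≤ 1. Hence b + a ≤ 3. But constraint 11 requires b + a = 4, and 4 > 3. Contradiction.

Unsatisfiable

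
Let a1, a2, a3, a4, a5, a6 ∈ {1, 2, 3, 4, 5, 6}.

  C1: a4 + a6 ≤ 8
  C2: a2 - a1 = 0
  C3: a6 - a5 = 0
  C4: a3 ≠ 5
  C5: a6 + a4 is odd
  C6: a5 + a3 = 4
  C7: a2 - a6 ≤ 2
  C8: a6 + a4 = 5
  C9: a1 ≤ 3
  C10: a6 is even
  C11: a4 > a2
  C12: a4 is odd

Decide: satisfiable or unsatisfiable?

Satisfiable

Setting (a1, a2, a3, a4, a5, a6) = (2, 2, 2, 3, 2, 2) satisfies everything: constraint 1: a4 + a6 = 5; constraint 2: a2 - a1 = 0, and the others follow.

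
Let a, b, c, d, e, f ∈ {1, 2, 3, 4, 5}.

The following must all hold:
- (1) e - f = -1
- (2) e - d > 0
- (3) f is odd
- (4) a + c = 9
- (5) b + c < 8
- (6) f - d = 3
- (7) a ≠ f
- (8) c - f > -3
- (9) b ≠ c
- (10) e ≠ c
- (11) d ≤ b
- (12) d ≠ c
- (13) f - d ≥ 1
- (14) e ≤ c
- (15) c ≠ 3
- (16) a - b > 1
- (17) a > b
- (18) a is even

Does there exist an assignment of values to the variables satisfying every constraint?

Satisfiable

Take a = 4, b = 2, c = 5, d = 2, e = 4, f = 5. Then constraint 1: e - f = -1; constraint 2: e - d = 2, and every other listed constraint is also met.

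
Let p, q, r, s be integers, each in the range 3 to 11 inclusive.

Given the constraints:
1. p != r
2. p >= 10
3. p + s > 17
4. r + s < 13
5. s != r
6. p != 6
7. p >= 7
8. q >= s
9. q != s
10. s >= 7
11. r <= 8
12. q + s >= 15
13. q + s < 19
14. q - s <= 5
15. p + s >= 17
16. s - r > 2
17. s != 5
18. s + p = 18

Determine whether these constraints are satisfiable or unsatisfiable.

One satisfying assignment is p = 11, q = 11, r = 3, s = 7.
For the less obvious constraints — constraint 3: p + s = 18; constraint 4: r + s = 10 — and the others hold by inspection.

Satisfiable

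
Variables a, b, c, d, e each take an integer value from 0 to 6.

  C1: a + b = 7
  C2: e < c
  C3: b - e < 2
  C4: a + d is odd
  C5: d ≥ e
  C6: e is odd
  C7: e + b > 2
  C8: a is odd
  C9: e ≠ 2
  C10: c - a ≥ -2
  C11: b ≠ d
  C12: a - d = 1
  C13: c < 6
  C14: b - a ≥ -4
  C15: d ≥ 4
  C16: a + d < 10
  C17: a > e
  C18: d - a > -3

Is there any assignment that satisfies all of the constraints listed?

Setting (a, b, c, d, e) = (5, 2, 4, 4, 1) satisfies everything: constraint 1: a + b = 7; constraint 3: b - e = 1, and the others follow.

Satisfiable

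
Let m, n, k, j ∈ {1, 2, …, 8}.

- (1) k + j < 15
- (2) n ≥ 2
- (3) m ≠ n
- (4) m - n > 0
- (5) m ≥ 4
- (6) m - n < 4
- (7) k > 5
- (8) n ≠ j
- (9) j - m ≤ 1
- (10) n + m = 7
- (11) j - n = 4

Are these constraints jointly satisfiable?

Satisfiable

Setting (m, n, k, j) = (5, 2, 6, 6) satisfies everything: constraint 1: k + j = 12; constraint 4: m - n = 3; constraint 6: m - n = 3, and the others follow.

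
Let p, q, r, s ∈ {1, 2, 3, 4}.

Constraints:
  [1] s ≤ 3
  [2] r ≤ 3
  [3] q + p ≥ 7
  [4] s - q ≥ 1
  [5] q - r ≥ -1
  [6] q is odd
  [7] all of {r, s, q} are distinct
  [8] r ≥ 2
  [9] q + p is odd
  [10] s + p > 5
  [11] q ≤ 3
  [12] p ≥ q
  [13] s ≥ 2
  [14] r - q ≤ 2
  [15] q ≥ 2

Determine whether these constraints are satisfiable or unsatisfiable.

Constraints 1, 2, 8, 11, 13, and 15 confine each of r, s, q to the 2 values {2, 3}.
Constraint 7 requires all 3 of them to be distinct, but only 2 values are available — impossible by the pigeonhole principle.

Unsatisfiable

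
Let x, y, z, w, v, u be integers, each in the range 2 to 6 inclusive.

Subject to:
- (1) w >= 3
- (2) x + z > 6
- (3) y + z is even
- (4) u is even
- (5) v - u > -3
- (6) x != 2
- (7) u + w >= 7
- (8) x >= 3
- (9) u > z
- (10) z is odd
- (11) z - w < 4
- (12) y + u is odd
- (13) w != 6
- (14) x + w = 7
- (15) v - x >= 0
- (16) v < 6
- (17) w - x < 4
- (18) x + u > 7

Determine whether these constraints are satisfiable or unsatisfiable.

Satisfiable

One satisfying assignment is x = 3, y = 5, z = 5, w = 4, v = 4, u = 6.
For the less obvious constraints — constraint 2: x + z = 8; constraint 5: v - u = -2; constraint 7: u + w = 10 — and the others hold by inspection.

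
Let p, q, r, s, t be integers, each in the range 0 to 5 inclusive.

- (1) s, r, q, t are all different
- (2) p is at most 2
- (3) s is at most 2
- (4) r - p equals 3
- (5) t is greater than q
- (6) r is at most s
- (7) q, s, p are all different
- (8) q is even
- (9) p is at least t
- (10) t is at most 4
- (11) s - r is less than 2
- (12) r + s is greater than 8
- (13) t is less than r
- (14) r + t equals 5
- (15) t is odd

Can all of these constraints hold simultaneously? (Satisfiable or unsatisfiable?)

From constraints 3 and 6: r ≤ s ≤ 2. From constraints 2 and 9: t ≤ p ≤ 2. Hence r + t ≤ 4. But constraint 14 requires r + t = 5, and 5 > 4. Contradiction.

Unsatisfiable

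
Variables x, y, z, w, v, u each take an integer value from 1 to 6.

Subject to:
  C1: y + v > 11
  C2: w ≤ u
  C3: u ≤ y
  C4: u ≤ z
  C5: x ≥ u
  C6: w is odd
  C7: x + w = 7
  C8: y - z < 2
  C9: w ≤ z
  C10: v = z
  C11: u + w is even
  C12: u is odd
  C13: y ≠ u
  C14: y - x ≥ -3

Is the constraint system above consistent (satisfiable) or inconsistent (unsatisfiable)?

Satisfiable

Take x = 6, y = 6, z = 6, w = 1, v = 6, u = 1. Then constraint 1: y + v = 12; constraint 7: x + w = 7; constraint 8: y - z = 0, and every other listed constraint is also met.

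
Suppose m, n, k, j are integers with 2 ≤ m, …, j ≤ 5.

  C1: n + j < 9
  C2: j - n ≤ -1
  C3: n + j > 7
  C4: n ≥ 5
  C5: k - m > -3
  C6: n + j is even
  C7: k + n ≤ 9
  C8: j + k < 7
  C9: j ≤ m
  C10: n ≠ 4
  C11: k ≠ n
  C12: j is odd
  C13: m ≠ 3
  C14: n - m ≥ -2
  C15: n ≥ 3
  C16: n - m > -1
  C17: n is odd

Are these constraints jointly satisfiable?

Satisfiable

Setting (m, n, k, j) = (5, 5, 3, 3) satisfies everything: constraint 1: n + j = 8; constraint 2: j - n = -2, and the others follow.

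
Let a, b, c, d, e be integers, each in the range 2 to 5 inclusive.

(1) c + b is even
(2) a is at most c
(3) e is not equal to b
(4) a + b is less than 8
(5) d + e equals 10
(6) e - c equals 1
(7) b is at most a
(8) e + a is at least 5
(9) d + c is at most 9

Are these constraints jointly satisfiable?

Satisfiable

Setting (a, b, c, d, e) = (3, 2, 4, 5, 5) satisfies everything: constraint 4: a + b = 5; constraint 5: d + e = 10, and the others follow.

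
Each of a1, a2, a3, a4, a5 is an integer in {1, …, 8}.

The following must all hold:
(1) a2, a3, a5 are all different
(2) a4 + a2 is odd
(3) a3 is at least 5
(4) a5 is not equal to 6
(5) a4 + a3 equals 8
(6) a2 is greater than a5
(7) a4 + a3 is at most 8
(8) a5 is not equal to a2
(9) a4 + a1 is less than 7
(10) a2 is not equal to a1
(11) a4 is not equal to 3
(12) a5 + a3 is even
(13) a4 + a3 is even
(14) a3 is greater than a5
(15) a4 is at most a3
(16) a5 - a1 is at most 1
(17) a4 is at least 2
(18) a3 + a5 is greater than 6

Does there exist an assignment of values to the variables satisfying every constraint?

The assignment a1 = 2, a2 = 3, a3 = 6, a4 = 2, a5 = 2 works:
  constraint 5 holds since a4 + a3 = 8.
  constraint 7 holds since a4 + a3 = 8.
  constraint 9 holds since a4 + a1 = 4.
The rest check out directly.

Satisfiable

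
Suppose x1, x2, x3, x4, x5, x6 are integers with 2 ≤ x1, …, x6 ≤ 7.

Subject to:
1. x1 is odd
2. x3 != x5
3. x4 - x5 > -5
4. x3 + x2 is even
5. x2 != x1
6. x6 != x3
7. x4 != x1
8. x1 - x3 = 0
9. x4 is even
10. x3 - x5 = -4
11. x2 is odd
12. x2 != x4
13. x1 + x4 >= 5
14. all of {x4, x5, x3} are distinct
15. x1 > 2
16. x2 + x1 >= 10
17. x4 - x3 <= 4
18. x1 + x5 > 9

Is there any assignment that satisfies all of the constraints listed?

Try x1 = 3, x2 = 7, x3 = 3, x4 = 4, x5 = 7, x6 = 2.
Check constraint 3: x4 - x5 = -3; constraint 8: x1 - x3 = 0; constraint 10: x3 - x5 = -4. The remaining constraints are straightforward to verify.

Satisfiable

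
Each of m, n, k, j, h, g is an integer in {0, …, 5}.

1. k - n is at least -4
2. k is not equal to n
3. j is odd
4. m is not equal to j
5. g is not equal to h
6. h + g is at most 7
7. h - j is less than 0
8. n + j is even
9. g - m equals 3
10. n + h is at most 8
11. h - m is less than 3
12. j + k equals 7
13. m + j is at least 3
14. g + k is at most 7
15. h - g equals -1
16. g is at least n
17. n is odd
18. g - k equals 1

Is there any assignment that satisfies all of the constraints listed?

Satisfiable

The assignment m = 0, n = 3, k = 2, j = 5, h = 2, g = 3 works:
  constraint 1 holds since k - n = -1.
  constraint 6 holds since h + g = 5.
  constraint 7 holds since h - j = -3.
The rest check out directly.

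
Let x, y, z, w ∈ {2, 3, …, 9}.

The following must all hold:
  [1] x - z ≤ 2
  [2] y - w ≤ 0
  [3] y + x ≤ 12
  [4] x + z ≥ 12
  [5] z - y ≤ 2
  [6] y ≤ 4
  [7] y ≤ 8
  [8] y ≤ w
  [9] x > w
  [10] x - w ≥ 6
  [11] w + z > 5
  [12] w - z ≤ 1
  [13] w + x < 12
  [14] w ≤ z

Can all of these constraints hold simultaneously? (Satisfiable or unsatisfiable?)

Unsatisfiable

Constraints 1, 2, 5, and 10 give x − w ≥ 6, w − y ≥ 0, y − z ≥ -2, z − x ≥ -2.
Adding all 4 inequalities: the left sides telescope to 0, and the right sides sum to 6 + 0 + (-2) + (-2) = 2. So 0 ≥ 2, which is false.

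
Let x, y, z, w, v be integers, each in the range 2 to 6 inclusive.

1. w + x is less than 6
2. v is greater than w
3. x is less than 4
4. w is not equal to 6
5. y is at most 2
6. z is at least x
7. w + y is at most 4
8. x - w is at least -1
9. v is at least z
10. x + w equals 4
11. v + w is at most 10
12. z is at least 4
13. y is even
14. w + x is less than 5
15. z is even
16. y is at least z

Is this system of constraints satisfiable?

Unsatisfiable

From constraint 12: z ≥ 4. From constraints 5 and 16: z ≤ y and y ≤ 2, so z ≤ 2. But 2 < 4, so no value of z works.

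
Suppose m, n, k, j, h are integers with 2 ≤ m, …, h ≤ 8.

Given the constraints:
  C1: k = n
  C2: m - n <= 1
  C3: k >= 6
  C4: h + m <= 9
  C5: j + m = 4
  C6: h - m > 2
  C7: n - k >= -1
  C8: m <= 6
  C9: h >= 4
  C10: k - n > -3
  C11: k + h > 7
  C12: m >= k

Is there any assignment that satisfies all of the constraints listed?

From constraint 9: h ≥ 4. From constraints 3 and 12: m ≥ k ≥ 6. Hence h + m ≥ 10. But constraint 4 requires h + m ≤ 9, and 9 < 10. Contradiction.

Unsatisfiable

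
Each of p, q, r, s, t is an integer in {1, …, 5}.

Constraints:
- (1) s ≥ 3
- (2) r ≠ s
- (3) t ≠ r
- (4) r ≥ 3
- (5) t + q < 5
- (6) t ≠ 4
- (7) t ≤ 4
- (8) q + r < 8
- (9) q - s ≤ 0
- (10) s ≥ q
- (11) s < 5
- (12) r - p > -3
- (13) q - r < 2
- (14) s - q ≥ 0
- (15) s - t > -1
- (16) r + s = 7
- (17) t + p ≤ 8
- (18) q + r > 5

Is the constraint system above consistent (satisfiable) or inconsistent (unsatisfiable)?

Take p = 4, q = 3, r = 4, s = 3, t = 1. Then constraint 5: t + q = 4; constraint 8: q + r = 7; constraint 9: q - s = 0, and every other listed constraint is also met.

Satisfiable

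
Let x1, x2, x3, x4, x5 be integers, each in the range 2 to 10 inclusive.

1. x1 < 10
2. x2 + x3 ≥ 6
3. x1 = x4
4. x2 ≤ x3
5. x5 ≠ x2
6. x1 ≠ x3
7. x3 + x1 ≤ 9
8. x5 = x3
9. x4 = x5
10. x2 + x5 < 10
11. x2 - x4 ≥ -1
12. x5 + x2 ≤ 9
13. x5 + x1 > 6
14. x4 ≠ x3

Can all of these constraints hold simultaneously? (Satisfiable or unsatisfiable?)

Unsatisfiable

From constraints 3, 8, and 9, x1 = x4 = x5 = x3, so x1 = x3. But constraint 6 says x1 ≠ x3. Contradiction.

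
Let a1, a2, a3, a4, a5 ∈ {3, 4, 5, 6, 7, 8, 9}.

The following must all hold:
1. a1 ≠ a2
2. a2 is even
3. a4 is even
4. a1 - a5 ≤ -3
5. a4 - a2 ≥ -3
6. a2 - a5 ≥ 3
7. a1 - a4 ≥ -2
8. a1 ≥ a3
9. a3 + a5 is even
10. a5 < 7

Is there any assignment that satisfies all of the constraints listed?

Constraints 4, 5, 6, and 7 give a1 − a4 ≥ -2, a4 − a2 ≥ -3, a2 − a5 ≥ 3, a5 − a1 ≥ 3.
Adding all 4 inequalities: the left sides telescope to 0, and the right sides sum to (-2) + (-3) + 3 + 3 = 1. So 0 ≥ 1, which is false.

Unsatisfiable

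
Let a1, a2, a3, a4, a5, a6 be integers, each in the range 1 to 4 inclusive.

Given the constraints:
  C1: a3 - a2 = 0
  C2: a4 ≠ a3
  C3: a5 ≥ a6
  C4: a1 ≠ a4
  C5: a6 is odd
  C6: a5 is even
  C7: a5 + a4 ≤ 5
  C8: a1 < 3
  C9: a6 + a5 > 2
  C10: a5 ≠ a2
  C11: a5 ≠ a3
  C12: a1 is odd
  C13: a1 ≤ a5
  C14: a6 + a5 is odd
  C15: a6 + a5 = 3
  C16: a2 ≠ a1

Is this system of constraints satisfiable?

Try a1 = 1, a2 = 4, a3 = 4, a4 = 2, a5 = 2, a6 = 1.
Check constraint 1: a3 - a2 = 0; constraint 7: a5 + a4 = 4; constraint 9: a6 + a5 = 3. The remaining constraints are straightforward to verify.

Satisfiable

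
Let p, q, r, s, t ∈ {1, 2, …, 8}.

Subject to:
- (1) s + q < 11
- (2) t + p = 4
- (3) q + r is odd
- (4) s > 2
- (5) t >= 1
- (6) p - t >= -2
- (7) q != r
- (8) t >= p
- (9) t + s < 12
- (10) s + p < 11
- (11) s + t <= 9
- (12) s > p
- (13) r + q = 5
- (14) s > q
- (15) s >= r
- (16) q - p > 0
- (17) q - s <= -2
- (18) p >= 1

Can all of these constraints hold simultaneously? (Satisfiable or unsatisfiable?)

Satisfiable

Try p = 2, q = 3, r = 2, s = 7, t = 2.
Check constraint 1: s + q = 10; constraint 2: t + p = 4. The remaining constraints are straightforward to verify.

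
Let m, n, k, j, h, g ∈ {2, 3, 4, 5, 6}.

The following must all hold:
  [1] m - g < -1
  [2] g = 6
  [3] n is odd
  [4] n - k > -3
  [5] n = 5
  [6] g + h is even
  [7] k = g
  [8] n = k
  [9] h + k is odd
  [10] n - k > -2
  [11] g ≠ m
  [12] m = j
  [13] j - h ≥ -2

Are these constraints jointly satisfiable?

Constraint 5 fixes n = 5 and constraint 2 fixes g = 6. Constraints 7 and 8 give n = k = g, so n = g. But 5 ≠ 6 — contradiction.

Unsatisfiable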